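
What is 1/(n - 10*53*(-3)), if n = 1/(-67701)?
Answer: 67701/107644589 ≈ 0.00062893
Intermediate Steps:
n = -1/67701 ≈ -1.4771e-5
1/(n - 10*53*(-3)) = 1/(-1/67701 - 10*53*(-3)) = 1/(-1/67701 - 530*(-3)) = 1/(-1/67701 + 1590) = 1/(107644589/67701) = 67701/107644589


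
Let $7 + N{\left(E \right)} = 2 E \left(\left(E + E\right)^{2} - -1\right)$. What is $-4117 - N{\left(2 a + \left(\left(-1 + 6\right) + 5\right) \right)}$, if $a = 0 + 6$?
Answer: $-89338$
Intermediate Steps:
$a = 6$
$N{\left(E \right)} = -7 + 2 E \left(1 + 4 E^{2}\right)$ ($N{\left(E \right)} = -7 + 2 E \left(\left(E + E\right)^{2} - -1\right) = -7 + 2 E \left(\left(2 E\right)^{2} + 1\right) = -7 + 2 E \left(4 E^{2} + 1\right) = -7 + 2 E \left(1 + 4 E^{2}\right)$)
$-4117 - N{\left(2 a + \left(\left(-1 + 6\right) + 5\right) \right)} = -4117 - \left(-7 + 2 \left(2 \cdot 6 + \left(\left(-1 + 6\right) + 5\right)\right) + 8 \left(2 \cdot 6 + \left(\left(-1 + 6\right) + 5\right)\right)^{3}\right) = -4117 - \left(-7 + 2 \left(12 + \left(5 + 5\right)\right) + 8 \left(12 + \left(5 + 5\right)\right)^{3}\right) = -4117 - \left(-7 + 2 \left(12 + 10\right) + 8 \left(12 + 10\right)^{3}\right) = -4117 - \left(-7 + 2 \cdot 22 + 8 \cdot 22^{3}\right) = -4117 - \left(-7 + 44 + 8 \cdot 10648\right) = -4117 - \left(-7 + 44 + 85184\right) = -4117 - 85221 = -89338$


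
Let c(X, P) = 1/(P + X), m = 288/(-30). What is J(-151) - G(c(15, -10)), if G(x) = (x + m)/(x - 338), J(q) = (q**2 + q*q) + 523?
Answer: 77905078/1689 ≈ 46125.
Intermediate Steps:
J(q) = 523 + 2*q**2 (J(q) = (q**2 + q**2) + 523 = 2*q**2 + 523 = 523 + 2*q**2)
m = -48/5 (m = 288*(-1/30) = -48/5 ≈ -9.6000)
G(x) = (-48/5 + x)/(-338 + x) (G(x) = (x - 48/5)/(x - 338) = (-48/5 + x)/(-338 + x))
J(-151) - G(c(15, -10)) = (523 + 2*(-151)**2) - (-48/5 + 1/(-10 + 15))/(-338 + 1/(-10 + 15)) = (523 + 2*22801) - (-48/5 + 1/5)/(-338 + 1/5) = (523 + 45602) - (-48/5 + 1/5)/(-338 + 1/5) = 46125 - (-47)/((-1689/5)*5) = 46125 - (-5)*(-47)/(1689*5) = 46125 - 1*47/1689 = 46125 - 47/1689 = 77905078/1689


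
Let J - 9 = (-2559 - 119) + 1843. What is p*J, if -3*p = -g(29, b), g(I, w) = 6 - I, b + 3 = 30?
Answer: 18998/3 ≈ 6332.7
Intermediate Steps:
b = 27 (b = -3 + 30 = 27)
J = -826 (J = 9 + ((-2559 - 119) + 1843) = 9 + (-2678 + 1843) = 9 - 835 = -826)
p = -23/3 (p = -(-1)*(6 - 1*29)/3 = -(-1)*(6 - 29)/3 = -(-1)*(-23)/3 = -1/3*23 = -23/3 ≈ -7.6667)
p*J = -23/3*(-826) = 18998/3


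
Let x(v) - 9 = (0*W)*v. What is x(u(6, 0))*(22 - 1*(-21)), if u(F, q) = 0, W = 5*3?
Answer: 387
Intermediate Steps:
W = 15
x(v) = 9 (x(v) = 9 + (0*15)*v = 9 + 0*v = 9 + 0 = 9)
x(u(6, 0))*(22 - 1*(-21)) = 9*(22 - 1*(-21)) = 9*(22 + 21) = 9*43 = 387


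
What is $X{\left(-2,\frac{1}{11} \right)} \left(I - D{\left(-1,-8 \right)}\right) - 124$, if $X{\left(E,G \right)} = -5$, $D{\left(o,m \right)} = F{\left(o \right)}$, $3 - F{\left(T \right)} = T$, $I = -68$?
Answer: $236$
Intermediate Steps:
$F{\left(T \right)} = 3 - T$
$D{\left(o,m \right)} = 3 - o$
$X{\left(-2,\frac{1}{11} \right)} \left(I - D{\left(-1,-8 \right)}\right) - 124 = - 5 \left(-68 - \left(3 - -1\right)\right) - 124 = - 5 \left(-68 - \left(3 + 1\right)\right) - 124 = - 5 \left(-68 - 4\right) - 124 = \left(-5\right) \left(-72\right) - 124 = 360 - 124 = 236$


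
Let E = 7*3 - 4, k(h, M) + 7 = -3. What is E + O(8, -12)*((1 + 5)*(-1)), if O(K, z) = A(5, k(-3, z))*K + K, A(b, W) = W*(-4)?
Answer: -1951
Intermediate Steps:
k(h, M) = -10 (k(h, M) = -7 - 3 = -10)
A(b, W) = -4*W
O(K, z) = 41*K (O(K, z) = (-4*(-10))*K + K = 40*K + K = 41*K)
E = 17 (E = 21 - 4 = 17)
E + O(8, -12)*((1 + 5)*(-1)) = 17 + (41*8)*((1 + 5)*(-1)) = 17 + 328*(6*(-1)) = 17 + 328*(-6) = 17 - 1968 = -1951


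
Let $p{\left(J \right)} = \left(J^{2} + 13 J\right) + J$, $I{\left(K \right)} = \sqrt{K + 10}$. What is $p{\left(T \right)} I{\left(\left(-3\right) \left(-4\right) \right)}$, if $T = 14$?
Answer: $392 \sqrt{22} \approx 1838.6$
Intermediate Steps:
$I{\left(K \right)} = \sqrt{10 + K}$
$p{\left(J \right)} = J^{2} + 14 J$
$p{\left(T \right)} I{\left(\left(-3\right) \left(-4\right) \right)} = 14 \left(14 + 14\right) \sqrt{10 - -12} = 14 \cdot 28 \sqrt{10 + 12} = 392 \sqrt{22}$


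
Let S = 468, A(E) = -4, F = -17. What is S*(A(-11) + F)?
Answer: -9828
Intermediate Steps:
S*(A(-11) + F) = 468*(-4 - 17) = 468*(-21) = -9828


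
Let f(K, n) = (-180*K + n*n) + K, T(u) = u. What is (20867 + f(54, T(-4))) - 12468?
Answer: -1251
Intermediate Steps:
f(K, n) = n**2 - 179*K (f(K, n) = (-180*K + n**2) + K = (n**2 - 180*K) + K = n**2 - 179*K)
(20867 + f(54, T(-4))) - 12468 = (20867 + ((-4)**2 - 179*54)) - 12468 = (20867 + (16 - 9666)) - 12468 = (20867 - 9650) - 12468 = 11217 - 12468 = -1251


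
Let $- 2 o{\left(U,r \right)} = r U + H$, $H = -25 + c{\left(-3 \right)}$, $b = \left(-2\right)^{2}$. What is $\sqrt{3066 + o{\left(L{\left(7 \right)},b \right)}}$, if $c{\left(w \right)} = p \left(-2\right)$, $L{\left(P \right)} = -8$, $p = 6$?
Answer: $\frac{3 \sqrt{1378}}{2} \approx 55.682$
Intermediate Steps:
$b = 4$
$c{\left(w \right)} = -12$ ($c{\left(w \right)} = 6 \left(-2\right) = -12$)
$H = -37$ ($H = -25 - 12 = -37$)
$o{\left(U,r \right)} = \frac{37}{2} - \frac{U r}{2}$ ($o{\left(U,r \right)} = - \frac{r U - 37}{2} = - \frac{U r - 37}{2} = - \frac{-37 + U r}{2} = \frac{37}{2} - \frac{U r}{2}$)
$\sqrt{3066 + o{\left(L{\left(7 \right)},b \right)}} = \sqrt{3066 + \left(\frac{37}{2} - \left(-4\right) 4\right)} = \sqrt{3066 + \left(\frac{37}{2} + 16\right)} = \sqrt{3066 + \frac{69}{2}} = \sqrt{\frac{6201}{2}} = \frac{3 \sqrt{1378}}{2}$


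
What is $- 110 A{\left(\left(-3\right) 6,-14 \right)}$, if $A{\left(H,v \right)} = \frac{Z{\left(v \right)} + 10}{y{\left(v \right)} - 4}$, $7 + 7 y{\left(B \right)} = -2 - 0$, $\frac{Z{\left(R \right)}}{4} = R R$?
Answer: $\frac{611380}{37} \approx 16524.0$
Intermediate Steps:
$Z{\left(R \right)} = 4 R^{2}$ ($Z{\left(R \right)} = 4 R R = 4 R^{2}$)
$y{\left(B \right)} = - \frac{9}{7}$ ($y{\left(B \right)} = -1 + \frac{-2 - 0}{7} = -1 + \frac{-2 + 0}{7} = -1 + \frac{1}{7} \left(-2\right) = -1 - \frac{2}{7} = - \frac{9}{7}$)
$A{\left(H,v \right)} = - \frac{70}{37} - \frac{28 v^{2}}{37}$ ($A{\left(H,v \right)} = \frac{4 v^{2} + 10}{- \frac{9}{7} - 4} = \frac{10 + 4 v^{2}}{- \frac{37}{7}} = \left(10 + 4 v^{2}\right) \left(- \frac{7}{37}\right) = - \frac{70}{37} - \frac{28 v^{2}}{37}$)
$- 110 A{\left(\left(-3\right) 6,-14 \right)} = - 110 \left(- \frac{70}{37} - \frac{28 \left(-14\right)^{2}}{37}\right) = - 110 \left(- \frac{70}{37} - \frac{5488}{37}\right) = \left(-110\right) \left(- \frac{5558}{37}\right) = \frac{611380}{37}$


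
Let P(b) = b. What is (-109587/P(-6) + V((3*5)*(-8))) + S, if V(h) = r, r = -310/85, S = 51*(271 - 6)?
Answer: 1080379/34 ≈ 31776.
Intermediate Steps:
S = 13515 (S = 51*265 = 13515)
r = -62/17 (r = -310*1/85 = -62/17 ≈ -3.6471)
V(h) = -62/17
(-109587/P(-6) + V((3*5)*(-8))) + S = (-109587/(-6) - 62/17) + 13515 = (-109587*(-⅙) - 62/17) + 13515 = (36529/2 - 62/17) + 13515 = 620869/34 + 13515 = 1080379/34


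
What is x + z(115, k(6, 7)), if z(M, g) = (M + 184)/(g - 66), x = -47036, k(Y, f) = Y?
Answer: -2822459/60 ≈ -47041.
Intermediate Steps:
z(M, g) = (184 + M)/(-66 + g)
x + z(115, k(6, 7)) = -47036 + (184 + 115)/(-66 + 6) = -47036 + 299/(-60) = -47036 - 1/60*299 = -47036 - 299/60 = -2822459/60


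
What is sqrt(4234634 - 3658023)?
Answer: sqrt(576611) ≈ 759.35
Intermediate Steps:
sqrt(4234634 - 3658023) = sqrt(576611)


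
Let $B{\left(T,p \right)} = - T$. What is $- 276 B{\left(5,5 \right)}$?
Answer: $1380$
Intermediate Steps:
$- 276 B{\left(5,5 \right)} = - 276 \left(\left(-1\right) 5\right) = \left(-276\right) \left(-5\right) = 1380$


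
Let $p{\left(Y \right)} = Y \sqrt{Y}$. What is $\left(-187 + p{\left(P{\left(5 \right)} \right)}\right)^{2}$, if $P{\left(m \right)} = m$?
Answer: $35094 - 1870 \sqrt{5} \approx 30913.0$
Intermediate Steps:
$p{\left(Y \right)} = Y^{\frac{3}{2}}$
$\left(-187 + p{\left(P{\left(5 \right)} \right)}\right)^{2} = \left(-187 + 5^{\frac{3}{2}}\right)^{2} = \left(-187 + 5 \sqrt{5}\right)^{2}$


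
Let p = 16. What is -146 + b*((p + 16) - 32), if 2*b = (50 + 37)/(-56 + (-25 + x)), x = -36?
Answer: -146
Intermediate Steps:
b = -29/78 (b = ((50 + 37)/(-56 + (-25 - 36)))/2 = (87/(-56 - 61))/2 = (87/(-117))/2 = (87*(-1/117))/2 = (½)*(-29/39) = -29/78 ≈ -0.37179)
-146 + b*((p + 16) - 32) = -146 - 29*((16 + 16) - 32)/78 = -146 - 29*(32 - 32)/78 = -146 - 29/78*0 = -146 + 0 = -146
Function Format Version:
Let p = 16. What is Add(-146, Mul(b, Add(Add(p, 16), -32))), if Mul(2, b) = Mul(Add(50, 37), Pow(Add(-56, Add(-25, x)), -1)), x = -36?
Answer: -146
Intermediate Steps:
b = Rational(-29, 78) (b = Mul(Rational(1, 2), Mul(Add(50, 37), Pow(Add(-56, Add(-25, -36)), -1))) = Mul(Rational(1, 2), Mul(87, Pow(Add(-56, -61), -1))) = Mul(Rational(1, 2), Mul(87, Pow(-117, -1))) = Mul(Rational(1, 2), Mul(87, Rational(-1, 117))) = Mul(Rational(1, 2), Rational(-29, 39)) = Rational(-29, 78) ≈ -0.37179)
Add(-146, Mul(b, Add(Add(p, 16), -32))) = Add(-146, Mul(Rational(-29, 78), Add(Add(16, 16), -32))) = Add(-146, Mul(Rational(-29, 78), Add(32, -32))) = Add(-146, Mul(Rational(-29, 78), 0)) = Add(-146, 0) = -146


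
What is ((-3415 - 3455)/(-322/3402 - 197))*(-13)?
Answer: -10851165/23947 ≈ -453.13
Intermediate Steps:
((-3415 - 3455)/(-322/3402 - 197))*(-13) = -6870/(-322*1/3402 - 197)*(-13) = -6870/(-23/243 - 197)*(-13) = -6870/(-47894/243)*(-13) = -6870*(-243/47894)*(-13) = (834705/23947)*(-13) = -10851165/23947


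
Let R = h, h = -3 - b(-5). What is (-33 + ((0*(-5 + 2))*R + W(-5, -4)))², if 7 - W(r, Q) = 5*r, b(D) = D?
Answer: 1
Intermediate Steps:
W(r, Q) = 7 - 5*r
h = 2 (h = -3 - 1*(-5) = -3 + 5 = 2)
R = 2
(-33 + ((0*(-5 + 2))*R + W(-5, -4)))² = (-33 + ((0*(-5 + 2))*2 + (7 - 5*(-5))))² = (-33 + ((0*(-3))*2 + (7 + 25)))² = (-33 + (0*2 + 32))² = (-33 + (0 + 32))² = (-33 + 32)² = (-1)² = 1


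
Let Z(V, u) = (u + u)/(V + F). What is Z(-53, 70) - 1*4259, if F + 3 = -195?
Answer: -1069149/251 ≈ -4259.6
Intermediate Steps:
F = -198 (F = -3 - 195 = -198)
Z(V, u) = 2*u/(-198 + V) (Z(V, u) = (u + u)/(V - 198) = (2*u)/(-198 + V) = 2*u/(-198 + V))
Z(-53, 70) - 1*4259 = 2*70/(-198 - 53) - 1*4259 = 2*70/(-251) - 4259 = 2*70*(-1/251) - 4259 = -140/251 - 4259 = -1069149/251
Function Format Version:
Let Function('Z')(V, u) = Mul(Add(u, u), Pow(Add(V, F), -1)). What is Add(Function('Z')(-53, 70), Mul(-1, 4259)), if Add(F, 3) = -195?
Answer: Rational(-1069149, 251) ≈ -4259.6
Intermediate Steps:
F = -198 (F = Add(-3, -195) = -198)
Function('Z')(V, u) = Mul(2, u, Pow(Add(-198, V), -1)) (Function('Z')(V, u) = Mul(Add(u, u), Pow(Add(V, -198), -1)) = Mul(Mul(2, u), Pow(Add(-198, V), -1)) = Mul(2, u, Pow(Add(-198, V), -1)))
Add(Function('Z')(-53, 70), Mul(-1, 4259)) = Add(Mul(2, 70, Pow(Add(-198, -53), -1)), Mul(-1, 4259)) = Add(Mul(2, 70, Pow(-251, -1)), -4259) = Add(Mul(2, 70, Rational(-1, 251)), -4259) = Add(Rational(-140, 251), -4259) = Rational(-1069149, 251)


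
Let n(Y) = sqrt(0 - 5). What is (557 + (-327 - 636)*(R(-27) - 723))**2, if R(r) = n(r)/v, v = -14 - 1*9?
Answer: 256849915628599/529 + 1342048356*I*sqrt(5)/23 ≈ 4.8554e+11 + 1.3047e+8*I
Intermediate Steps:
v = -23 (v = -14 - 9 = -23)
n(Y) = I*sqrt(5) (n(Y) = sqrt(-5) = I*sqrt(5))
R(r) = -I*sqrt(5)/23 (R(r) = (I*sqrt(5))/(-23) = (I*sqrt(5))*(-1/23) = -I*sqrt(5)/23)
(557 + (-327 - 636)*(R(-27) - 723))**2 = (557 + (-327 - 636)*(-I*sqrt(5)/23 - 723))**2 = (557 - 963*(-723 - I*sqrt(5)/23))**2 = (557 + (696249 + 963*I*sqrt(5)/23))**2 = (696806 + 963*I*sqrt(5)/23)**2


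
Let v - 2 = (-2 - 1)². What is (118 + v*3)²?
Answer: 22801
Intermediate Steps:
v = 11 (v = 2 + (-2 - 1)² = 2 + (-3)² = 2 + 9 = 11)
(118 + v*3)² = (118 + 11*3)² = (118 + 33)² = 151² = 22801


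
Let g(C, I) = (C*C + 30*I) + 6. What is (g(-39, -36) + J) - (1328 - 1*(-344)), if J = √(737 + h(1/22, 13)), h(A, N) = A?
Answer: -1225 + √356730/22 ≈ -1197.9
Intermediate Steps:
g(C, I) = 6 + C² + 30*I (g(C, I) = (C² + 30*I) + 6 = 6 + C² + 30*I)
J = √356730/22 (J = √(737 + 1/22) = √(16215/22) = √356730/22 ≈ 27.149)
(g(-39, -36) + J) - (1328 - 1*(-344)) = ((6 + (-39)² + 30*(-36)) + √356730/22) - (1328 - 1*(-344)) = ((6 + 1521 - 1080) + √356730/22) - (1328 + 344) = (447 + √356730/22) - 1*1672 = (447 + √356730/22) - 1672 = -1225 + √356730/22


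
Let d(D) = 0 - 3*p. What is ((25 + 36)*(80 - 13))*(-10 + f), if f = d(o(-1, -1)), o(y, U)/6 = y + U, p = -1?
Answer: -28609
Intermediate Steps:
o(y, U) = 6*U + 6*y (o(y, U) = 6*(y + U) = 6*(U + y) = 6*U + 6*y)
d(D) = 3 (d(D) = 0 - 3*(-1) = 0 + 3 = 3)
f = 3
((25 + 36)*(80 - 13))*(-10 + f) = ((25 + 36)*(80 - 13))*(-10 + 3) = (61*67)*(-7) = 4087*(-7) = -28609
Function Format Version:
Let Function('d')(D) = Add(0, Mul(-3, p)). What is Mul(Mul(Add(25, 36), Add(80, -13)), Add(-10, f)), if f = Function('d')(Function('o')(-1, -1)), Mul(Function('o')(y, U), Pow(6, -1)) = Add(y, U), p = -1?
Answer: -28609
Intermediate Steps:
Function('o')(y, U) = Add(Mul(6, U), Mul(6, y)) (Function('o')(y, U) = Mul(6, Add(y, U)) = Mul(6, Add(U, y)) = Add(Mul(6, U), Mul(6, y)))
Function('d')(D) = 3 (Function('d')(D) = Add(0, Mul(-3, -1)) = Add(0, 3) = 3)
f = 3
Mul(Mul(Add(25, 36), Add(80, -13)), Add(-10, f)) = Mul(Mul(Add(25, 36), Add(80, -13)), Add(-10, 3)) = Mul(Mul(61, 67), -7) = Mul(4087, -7) = -28609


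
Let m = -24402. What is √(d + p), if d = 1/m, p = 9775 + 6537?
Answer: √198226620654/3486 ≈ 127.72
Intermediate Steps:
p = 16312
d = -1/24402 (d = 1/(-24402) = -1/24402 ≈ -4.0980e-5)
√(d + p) = √(-1/24402 + 16312) = √(398045423/24402) = √198226620654/3486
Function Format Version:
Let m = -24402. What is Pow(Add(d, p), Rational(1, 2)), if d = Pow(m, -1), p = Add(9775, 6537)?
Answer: Mul(Rational(1, 3486), Pow(198226620654, Rational(1, 2))) ≈ 127.72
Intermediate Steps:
p = 16312
d = Rational(-1, 24402) (d = Pow(-24402, -1) = Rational(-1, 24402) ≈ -4.0980e-5)
Pow(Add(d, p), Rational(1, 2)) = Pow(Add(Rational(-1, 24402), 16312), Rational(1, 2)) = Pow(Rational(398045423, 24402), Rational(1, 2)) = Mul(Rational(1, 3486), Pow(198226620654, Rational(1, 2)))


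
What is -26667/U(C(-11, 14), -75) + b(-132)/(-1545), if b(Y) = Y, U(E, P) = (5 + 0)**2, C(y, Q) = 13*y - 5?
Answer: -2746481/2575 ≈ -1066.6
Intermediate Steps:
C(y, Q) = -5 + 13*y
U(E, P) = 25 (U(E, P) = 5**2 = 25)
-26667/U(C(-11, 14), -75) + b(-132)/(-1545) = -26667/25 - 132/(-1545) = -26667*1/25 - 132*(-1/1545) = -26667/25 + 44/515 = -2746481/2575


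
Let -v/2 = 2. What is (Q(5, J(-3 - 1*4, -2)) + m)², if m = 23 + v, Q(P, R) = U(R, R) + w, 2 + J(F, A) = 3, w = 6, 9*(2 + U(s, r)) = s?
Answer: 43264/81 ≈ 534.12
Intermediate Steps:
v = -4 (v = -2*2 = -4)
U(s, r) = -2 + s/9
J(F, A) = 1 (J(F, A) = -2 + 3 = 1)
Q(P, R) = 4 + R/9 (Q(P, R) = (-2 + R/9) + 6 = 4 + R/9)
m = 19 (m = 23 - 4 = 19)
(Q(5, J(-3 - 1*4, -2)) + m)² = ((4 + (⅑)*1) + 19)² = ((4 + ⅑) + 19)² = (37/9 + 19)² = (208/9)² = 43264/81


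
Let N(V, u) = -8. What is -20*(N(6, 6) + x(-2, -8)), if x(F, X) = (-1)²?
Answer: 140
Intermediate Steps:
x(F, X) = 1
-20*(N(6, 6) + x(-2, -8)) = -20*(-8 + 1) = -20*(-7) = 140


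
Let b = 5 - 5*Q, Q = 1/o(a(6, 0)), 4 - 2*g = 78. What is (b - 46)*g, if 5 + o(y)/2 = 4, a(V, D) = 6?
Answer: 2849/2 ≈ 1424.5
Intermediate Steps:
g = -37 (g = 2 - ½*78 = 2 - 39 = -37)
o(y) = -2 (o(y) = -10 + 2*4 = -10 + 8 = -2)
Q = -½ (Q = 1/(-2) = -½ ≈ -0.50000)
b = 15/2 (b = 5 - 5*(-½) = 5 + 5/2 = 15/2 ≈ 7.5000)
(b - 46)*g = (15/2 - 46)*(-37) = -77/2*(-37) = 2849/2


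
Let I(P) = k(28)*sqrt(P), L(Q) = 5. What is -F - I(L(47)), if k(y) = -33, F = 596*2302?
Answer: -1371992 + 33*sqrt(5) ≈ -1.3719e+6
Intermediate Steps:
F = 1371992
I(P) = -33*sqrt(P)
-F - I(L(47)) = -1*1371992 - (-33)*sqrt(5) = -1371992 + 33*sqrt(5)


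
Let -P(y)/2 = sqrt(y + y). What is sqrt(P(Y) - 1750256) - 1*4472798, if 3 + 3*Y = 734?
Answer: -4472798 + I*sqrt(15752304 + 6*sqrt(4386))/3 ≈ -4.4728e+6 + 1323.0*I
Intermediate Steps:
Y = 731/3 (Y = -1 + (1/3)*734 = -1 + 734/3 = 731/3 ≈ 243.67)
P(y) = -2*sqrt(2)*sqrt(y) (P(y) = -2*sqrt(y + y) = -2*sqrt(2)*sqrt(y))
sqrt(P(Y) - 1750256) - 1*4472798 = sqrt(-2*sqrt(2)*sqrt(731/3) - 1750256) - 1*4472798 = sqrt(-2*sqrt(2)*sqrt(2193)/3 - 1750256) - 4472798 = sqrt(-2*sqrt(4386)/3 - 1750256) - 4472798 = sqrt(-1750256 - 2*sqrt(4386)/3) - 4472798 = -4472798 + sqrt(-1750256 - 2*sqrt(4386)/3)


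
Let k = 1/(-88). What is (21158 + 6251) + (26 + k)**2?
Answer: 217485665/7744 ≈ 28084.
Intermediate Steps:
k = -1/88 ≈ -0.011364
(21158 + 6251) + (26 + k)**2 = (21158 + 6251) + (26 - 1/88)**2 = 27409 + (2287/88)**2 = 27409 + 5230369/7744 = 217485665/7744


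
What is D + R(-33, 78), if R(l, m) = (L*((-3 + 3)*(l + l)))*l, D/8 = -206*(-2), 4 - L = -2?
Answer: 3296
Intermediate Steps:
L = 6 (L = 4 - 1*(-2) = 4 + 2 = 6)
D = 3296 (D = 8*(-206*(-2)) = 8*412 = 3296)
R(l, m) = 0 (R(l, m) = (6*((-3 + 3)*(l + l)))*l = (6*(0*(2*l)))*l = (6*0)*l = 0*l = 0)
D + R(-33, 78) = 3296 + 0 = 3296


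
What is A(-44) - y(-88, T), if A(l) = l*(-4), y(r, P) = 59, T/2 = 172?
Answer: 117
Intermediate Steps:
T = 344 (T = 2*172 = 344)
A(l) = -4*l
A(-44) - y(-88, T) = -4*(-44) - 1*59 = 176 - 59 = 117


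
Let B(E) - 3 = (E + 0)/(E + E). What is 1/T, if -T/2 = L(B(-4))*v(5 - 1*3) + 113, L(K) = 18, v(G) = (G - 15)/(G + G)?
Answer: -1/109 ≈ -0.0091743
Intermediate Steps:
B(E) = 7/2 (B(E) = 3 + (E + 0)/(E + E) = 3 + E/((2*E)) = 3 + E*(1/(2*E)) = 3 + 1/2 = 7/2)
v(G) = (-15 + G)/(2*G) (v(G) = (-15 + G)/((2*G)) = (-15 + G)*(1/(2*G)) = (-15 + G)/(2*G))
T = -109 (T = -2*(18*((-15 + (5 - 1*3))/(2*(5 - 1*3))) + 113) = -2*(18*((-15 + (5 - 3))/(2*(5 - 3))) + 113) = -2*(18*((1/2)*(-15 + 2)/2) + 113) = -2*(18*((1/2)*(1/2)*(-13)) + 113) = -2*(18*(-13/4) + 113) = -2*(-117/2 + 113) = -2*109/2 = -109)
1/T = 1/(-109) = -1/109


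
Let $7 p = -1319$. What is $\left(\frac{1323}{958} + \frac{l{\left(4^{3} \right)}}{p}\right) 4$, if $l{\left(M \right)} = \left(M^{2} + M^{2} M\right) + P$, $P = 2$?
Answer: $- \frac{3567347630}{631801} \approx -5646.3$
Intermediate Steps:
$p = - \frac{1319}{7}$ ($p = \frac{1}{7} \left(-1319\right) = - \frac{1319}{7} \approx -188.43$)
$l{\left(M \right)} = 2 + M^{2} + M^{3}$ ($l{\left(M \right)} = \left(M^{2} + M^{2} M\right) + 2 = \left(M^{2} + M^{3}\right) + 2 = 2 + M^{2} + M^{3}$)
$\left(\frac{1323}{958} + \frac{l{\left(4^{3} \right)}}{p}\right) 4 = \left(\frac{1323}{958} + \frac{2 + \left(4^{3}\right)^{2} + \left(4^{3}\right)^{3}}{- \frac{1319}{7}}\right) 4 = \left(1323 \cdot \frac{1}{958} + \left(2 + 64^{2} + 64^{3}\right) \left(- \frac{7}{1319}\right)\right) 4 = \left(\frac{1323}{958} + \left(2 + 4096 + 262144\right) \left(- \frac{7}{1319}\right)\right) 4 = \left(\frac{1323}{958} + 266242 \left(- \frac{7}{1319}\right)\right) 4 = \left(\frac{1323}{958} - \frac{1863694}{1319}\right) 4 = \left(- \frac{1783673815}{1263602}\right) 4 = - \frac{3567347630}{631801}$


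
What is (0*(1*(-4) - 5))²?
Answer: 0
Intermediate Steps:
(0*(1*(-4) - 5))² = (0*(-4 - 5))² = (0*(-9))² = 0² = 0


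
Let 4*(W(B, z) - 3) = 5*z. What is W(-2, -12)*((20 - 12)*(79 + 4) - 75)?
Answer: -7068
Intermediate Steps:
W(B, z) = 3 + 5*z/4 (W(B, z) = 3 + (5*z)/4 = 3 + 5*z/4)
W(-2, -12)*((20 - 12)*(79 + 4) - 75) = (3 + (5/4)*(-12))*((20 - 12)*(79 + 4) - 75) = (3 - 15)*(8*83 - 75) = -12*(664 - 75) = -12*589 = -7068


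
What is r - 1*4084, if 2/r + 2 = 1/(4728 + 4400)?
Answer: -74571676/18255 ≈ -4085.0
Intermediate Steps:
r = -18256/18255 (r = 2/(-2 + 1/(4728 + 4400)) = 2/(-2 + 1/9128) = 2/(-18255/9128) = 2*(-9128/18255) = -18256/18255 ≈ -1.0001)
r - 1*4084 = -18256/18255 - 1*4084 = -18256/18255 - 4084 = -74571676/18255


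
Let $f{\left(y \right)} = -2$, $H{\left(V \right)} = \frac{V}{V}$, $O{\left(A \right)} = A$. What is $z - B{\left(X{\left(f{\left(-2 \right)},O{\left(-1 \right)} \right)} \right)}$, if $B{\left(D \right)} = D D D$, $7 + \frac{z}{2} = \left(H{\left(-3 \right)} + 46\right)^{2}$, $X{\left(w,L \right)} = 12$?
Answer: $2676$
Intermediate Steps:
$H{\left(V \right)} = 1$
$z = 4404$ ($z = -14 + 2 \left(1 + 46\right)^{2} = -14 + 2 \cdot 47^{2} = -14 + 2 \cdot 2209 = -14 + 4418 = 4404$)
$B{\left(D \right)} = D^{3}$ ($B{\left(D \right)} = D^{2} D = D^{3}$)
$z - B{\left(X{\left(f{\left(-2 \right)},O{\left(-1 \right)} \right)} \right)} = 4404 - 12^{3} = 4404 - 1728 = 2676$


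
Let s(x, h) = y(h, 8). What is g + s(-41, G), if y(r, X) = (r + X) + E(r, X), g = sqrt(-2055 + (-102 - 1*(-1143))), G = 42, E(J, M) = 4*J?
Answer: 218 + 13*I*sqrt(6) ≈ 218.0 + 31.843*I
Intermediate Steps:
g = 13*I*sqrt(6) (g = sqrt(-2055 + (-102 + 1143)) = sqrt(-2055 + 1041) = sqrt(-1014) = 13*I*sqrt(6) ≈ 31.843*I)
y(r, X) = X + 5*r (y(r, X) = (r + X) + 4*r = (X + r) + 4*r = X + 5*r)
s(x, h) = 8 + 5*h
g + s(-41, G) = 13*I*sqrt(6) + (8 + 5*42) = 13*I*sqrt(6) + (8 + 210) = 13*I*sqrt(6) + 218 = 218 + 13*I*sqrt(6)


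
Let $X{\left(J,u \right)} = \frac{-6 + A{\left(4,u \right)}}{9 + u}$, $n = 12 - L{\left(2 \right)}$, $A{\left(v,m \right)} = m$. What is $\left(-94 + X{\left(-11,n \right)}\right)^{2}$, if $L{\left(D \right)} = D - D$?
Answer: $\frac{430336}{49} \approx 8782.4$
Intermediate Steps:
$L{\left(D \right)} = 0$
$n = 12$ ($n = 12 - 0 = 12 + 0 = 12$)
$X{\left(J,u \right)} = \frac{-6 + u}{9 + u}$
$\left(-94 + X{\left(-11,n \right)}\right)^{2} = \left(-94 + \frac{-6 + 12}{9 + 12}\right)^{2} = \left(-94 + \frac{1}{21} \cdot 6\right)^{2} = \left(-94 + \frac{2}{7}\right)^{2} = \left(- \frac{656}{7}\right)^{2} = \frac{430336}{49}$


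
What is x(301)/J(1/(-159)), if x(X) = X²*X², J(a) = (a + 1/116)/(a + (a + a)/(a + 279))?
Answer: -123668545460117/5545 ≈ -2.2303e+10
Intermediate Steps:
J(a) = (1/116 + a)/(a + 2*a/(279 + a)) (J(a) = (a + 1/116)/(a + (2*a)/(279 + a)) = (1/116 + a)/(a + 2*a/(279 + a)))
x(X) = X⁴
x(301)/J(1/(-159)) = 301⁴/(((279 + 116*(1/(-159))² + 32365/(-159))/(116*(1/(-159))*(281 + 1/(-159))))) = 8208541201/(((279 + 116*(-1/159)² + 32365*(-1/159))/(116*(-1/159)*(281 - 1/159)))) = 8208541201/(((1/116)*(-159)*(279 + 116*(1/25281) - 32365/159)/(44678/159))) = 8208541201/(((1/116)*(-159)*(159/44678)*(279 + 116/25281 - 32365/159))) = 8208541201/(((1/116)*(-159)*(159/44678)*(1907480/25281))) = 8208541201/(-238435/647831) = 8208541201*(-647831/238435) = -123668545460117/5545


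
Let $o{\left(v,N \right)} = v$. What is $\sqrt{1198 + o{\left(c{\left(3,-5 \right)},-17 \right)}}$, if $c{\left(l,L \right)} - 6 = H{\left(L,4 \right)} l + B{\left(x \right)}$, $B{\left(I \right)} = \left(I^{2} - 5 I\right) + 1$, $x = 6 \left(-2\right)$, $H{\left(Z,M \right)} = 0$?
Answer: $\sqrt{1409} \approx 37.537$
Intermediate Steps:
$x = -12$
$B{\left(I \right)} = 1 + I^{2} - 5 I$
$c{\left(l,L \right)} = 211$ ($c{\left(l,L \right)} = 6 + \left(0 l + \left(1 + \left(-12\right)^{2} - -60\right)\right) = 6 + \left(0 + \left(1 + 144 + 60\right)\right) = 6 + \left(0 + 205\right) = 6 + 205 = 211$)
$\sqrt{1198 + o{\left(c{\left(3,-5 \right)},-17 \right)}} = \sqrt{1198 + 211} = \sqrt{1409}$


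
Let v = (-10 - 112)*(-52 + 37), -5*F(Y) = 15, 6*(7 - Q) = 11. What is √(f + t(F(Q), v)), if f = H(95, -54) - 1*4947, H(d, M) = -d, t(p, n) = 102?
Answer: 2*I*√1235 ≈ 70.285*I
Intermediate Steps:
Q = 31/6 (Q = 7 - ⅙*11 = 7 - 11/6 = 31/6 ≈ 5.1667)
F(Y) = -3 (F(Y) = -⅕*15 = -3)
v = 1830 (v = -122*(-15) = 1830)
f = -5042 (f = -1*95 - 1*4947 = -95 - 4947 = -5042)
√(f + t(F(Q), v)) = √(-5042 + 102) = √(-4940) = 2*I*√1235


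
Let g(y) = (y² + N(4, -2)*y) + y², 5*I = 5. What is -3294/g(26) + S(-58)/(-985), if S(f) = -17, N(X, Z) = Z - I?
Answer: -1611466/627445 ≈ -2.5683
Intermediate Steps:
I = 1 (I = (⅕)*5 = 1)
N(X, Z) = -1 + Z (N(X, Z) = Z - 1*1 = Z - 1 = -1 + Z)
g(y) = -3*y + 2*y² (g(y) = (y² + (-1 - 2)*y) + y² = (y² - 3*y) + y² = -3*y + 2*y²)
-3294/g(26) + S(-58)/(-985) = -3294*1/(26*(-3 + 2*26)) - 17/(-985) = -3294*1/(26*(-3 + 52)) - 17*(-1/985) = -3294/(26*49) + 17/985 = -3294/1274 + 17/985 = -3294*1/1274 + 17/985 = -1647/637 + 17/985 = -1611466/627445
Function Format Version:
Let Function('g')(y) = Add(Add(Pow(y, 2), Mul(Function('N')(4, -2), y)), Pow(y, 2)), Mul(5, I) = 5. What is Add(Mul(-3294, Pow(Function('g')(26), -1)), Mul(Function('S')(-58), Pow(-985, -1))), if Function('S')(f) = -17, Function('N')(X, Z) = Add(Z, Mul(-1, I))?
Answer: Rational(-1611466, 627445) ≈ -2.5683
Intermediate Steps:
I = 1 (I = Mul(Rational(1, 5), 5) = 1)
Function('N')(X, Z) = Add(-1, Z) (Function('N')(X, Z) = Add(Z, Mul(-1, 1)) = Add(Z, -1) = Add(-1, Z))
Function('g')(y) = Add(Mul(-3, y), Mul(2, Pow(y, 2))) (Function('g')(y) = Add(Add(Pow(y, 2), Mul(Add(-1, -2), y)), Pow(y, 2)) = Add(Add(Pow(y, 2), Mul(-3, y)), Pow(y, 2)) = Add(Mul(-3, y), Mul(2, Pow(y, 2))))
Add(Mul(-3294, Pow(Function('g')(26), -1)), Mul(Function('S')(-58), Pow(-985, -1))) = Add(Mul(-3294, Pow(Mul(26, Add(-3, Mul(2, 26))), -1)), Mul(-17, Pow(-985, -1))) = Add(Mul(-3294, Pow(Mul(26, Add(-3, 52)), -1)), Mul(-17, Rational(-1, 985))) = Add(Mul(-3294, Pow(Mul(26, 49), -1)), Rational(17, 985)) = Add(Mul(-3294, Pow(1274, -1)), Rational(17, 985)) = Add(Mul(-3294, Rational(1, 1274)), Rational(17, 985)) = Add(Rational(-1647, 637), Rational(17, 985)) = Rational(-1611466, 627445)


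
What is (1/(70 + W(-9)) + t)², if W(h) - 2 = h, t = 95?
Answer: 35832196/3969 ≈ 9028.0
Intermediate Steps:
W(h) = 2 + h
(1/(70 + W(-9)) + t)² = (1/(70 + (2 - 9)) + 95)² = (1/(70 - 7) + 95)² = (1/63 + 95)² = (5986/63)² = 35832196/3969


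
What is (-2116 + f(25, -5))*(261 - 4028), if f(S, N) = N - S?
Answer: 8083982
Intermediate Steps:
(-2116 + f(25, -5))*(261 - 4028) = (-2116 + (-5 - 1*25))*(261 - 4028) = (-2116 + (-5 - 25))*(-3767) = (-2116 - 30)*(-3767) = -2146*(-3767) = 8083982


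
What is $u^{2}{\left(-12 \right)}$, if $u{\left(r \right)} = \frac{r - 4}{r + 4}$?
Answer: $4$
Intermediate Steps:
$u{\left(r \right)} = \frac{-4 + r}{4 + r}$
$u^{2}{\left(-12 \right)} = \left(\frac{-4 - 12}{4 - 12}\right)^{2} = \left(\frac{1}{-8} \left(-16\right)\right)^{2} = \left(\left(- \frac{1}{8}\right) \left(-16\right)\right)^{2} = 2^{2} = 4$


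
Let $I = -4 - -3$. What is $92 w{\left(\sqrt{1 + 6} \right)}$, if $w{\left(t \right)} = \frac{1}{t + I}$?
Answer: $\frac{46}{3} + \frac{46 \sqrt{7}}{3} \approx 55.901$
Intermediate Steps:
$I = -1$ ($I = -4 + 3 = -1$)
$w{\left(t \right)} = \frac{1}{-1 + t}$ ($w{\left(t \right)} = \frac{1}{t - 1} = \frac{1}{-1 + t}$)
$92 w{\left(\sqrt{1 + 6} \right)} = \frac{92}{-1 + \sqrt{1 + 6}} = \frac{92}{-1 + \sqrt{7}}$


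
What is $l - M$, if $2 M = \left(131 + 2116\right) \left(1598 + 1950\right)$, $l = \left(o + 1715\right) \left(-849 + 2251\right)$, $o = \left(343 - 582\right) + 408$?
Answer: $-1344810$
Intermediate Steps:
$o = 169$ ($o = -239 + 408 = 169$)
$l = 2641368$ ($l = \left(169 + 1715\right) \left(-849 + 2251\right) = 1884 \cdot 1402 = 2641368$)
$M = 3986178$ ($M = \frac{\left(131 + 2116\right) \left(1598 + 1950\right)}{2} = \frac{2247 \cdot 3548}{2} = \frac{1}{2} \cdot 7972356 = 3986178$)
$l - M = 2641368 - 3986178 = -1344810$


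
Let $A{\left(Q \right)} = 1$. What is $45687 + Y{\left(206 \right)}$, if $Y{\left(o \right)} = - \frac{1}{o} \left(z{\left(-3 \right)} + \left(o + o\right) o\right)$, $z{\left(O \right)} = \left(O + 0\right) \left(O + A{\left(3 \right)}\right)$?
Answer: $\frac{4663322}{103} \approx 45275.0$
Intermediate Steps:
$z{\left(O \right)} = O \left(1 + O\right)$ ($z{\left(O \right)} = \left(O + 0\right) \left(O + 1\right) = O \left(1 + O\right)$)
$Y{\left(o \right)} = - \frac{6 + 2 o^{2}}{o}$ ($Y{\left(o \right)} = - \frac{1}{o} \left(- 3 \left(1 - 3\right) + \left(o + o\right) o\right) = - \frac{1}{o} \left(\left(-3\right) \left(-2\right) + 2 o o\right) = - \frac{1}{o} \left(6 + 2 o^{2}\right) = - \frac{6 + 2 o^{2}}{o}$)
$45687 + Y{\left(206 \right)} = 45687 - \left(412 + \frac{6}{206}\right) = 45687 - \frac{42439}{103} = \frac{4663322}{103}$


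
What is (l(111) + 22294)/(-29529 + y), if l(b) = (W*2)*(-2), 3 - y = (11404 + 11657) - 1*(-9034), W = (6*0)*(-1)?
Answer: -22294/61621 ≈ -0.36179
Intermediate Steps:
W = 0 (W = 0*(-1) = 0)
y = -32092 (y = 3 - ((11404 + 11657) - 1*(-9034)) = 3 - (23061 + 9034) = 3 - 1*32095 = 3 - 32095 = -32092)
l(b) = 0 (l(b) = (0*2)*(-2) = 0*(-2) = 0)
(l(111) + 22294)/(-29529 + y) = (0 + 22294)/(-29529 - 32092) = 22294/(-61621) = 22294*(-1/61621) = -22294/61621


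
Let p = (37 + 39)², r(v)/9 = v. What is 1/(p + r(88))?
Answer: 1/6568 ≈ 0.00015225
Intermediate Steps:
r(v) = 9*v
p = 5776 (p = 76² = 5776)
1/(p + r(88)) = 1/(5776 + 9*88) = 1/(5776 + 792) = 1/6568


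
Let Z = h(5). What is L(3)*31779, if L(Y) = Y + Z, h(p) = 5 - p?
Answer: 95337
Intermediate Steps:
Z = 0 (Z = 5 - 1*5 = 5 - 5 = 0)
L(Y) = Y (L(Y) = Y + 0 = Y)
L(3)*31779 = 3*31779 = 95337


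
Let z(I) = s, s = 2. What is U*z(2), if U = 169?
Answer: 338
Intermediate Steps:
z(I) = 2
U*z(2) = 169*2 = 338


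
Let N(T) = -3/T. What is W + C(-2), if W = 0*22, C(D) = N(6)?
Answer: -1/2 ≈ -0.50000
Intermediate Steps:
C(D) = -1/2 (C(D) = -3/6 = -3*1/6 = -1/2)
W = 0
W + C(-2) = 0 - 1/2 = -1/2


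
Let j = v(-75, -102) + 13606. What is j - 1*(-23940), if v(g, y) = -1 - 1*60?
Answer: 37485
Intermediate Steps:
v(g, y) = -61 (v(g, y) = -1 - 60 = -61)
j = 13545 (j = -61 + 13606 = 13545)
j - 1*(-23940) = 13545 - 1*(-23940) = 13545 + 23940 = 37485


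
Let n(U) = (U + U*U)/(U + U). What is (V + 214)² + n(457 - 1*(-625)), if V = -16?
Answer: 79491/2 ≈ 39746.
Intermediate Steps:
n(U) = (U + U²)/(2*U) (n(U) = (U + U²)/((2*U)) = (U + U²)*(1/(2*U)) = (U + U²)/(2*U))
(V + 214)² + n(457 - 1*(-625)) = (-16 + 214)² + (½ + (457 - 1*(-625))/2) = 198² + (½ + (457 + 625)/2) = 39204 + (½ + (½)*1082) = 39204 + (½ + 541) = 39204 + 1083/2 = 79491/2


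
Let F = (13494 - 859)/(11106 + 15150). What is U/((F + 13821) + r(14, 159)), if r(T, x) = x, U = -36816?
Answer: -966640896/367071515 ≈ -2.6334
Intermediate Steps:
F = 12635/26256 ≈ 0.48122
U/((F + 13821) + r(14, 159)) = -36816/((12635/26256 + 13821) + 159) = -36816/(362896811/26256 + 159) = -36816/367071515/26256 = -36816*26256/367071515 = -966640896/367071515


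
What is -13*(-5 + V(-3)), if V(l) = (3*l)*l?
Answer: -286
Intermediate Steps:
V(l) = 3*l²
-13*(-5 + V(-3)) = -13*(-5 + 3*(-3)²) = -13*(-5 + 3*9) = -13*(-5 + 27) = -13*22 = -286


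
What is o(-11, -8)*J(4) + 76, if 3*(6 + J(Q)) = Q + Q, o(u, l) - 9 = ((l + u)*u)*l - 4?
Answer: 16898/3 ≈ 5632.7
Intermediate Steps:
o(u, l) = 5 + l*u*(l + u) (o(u, l) = 9 + (((l + u)*u)*l - 4) = 9 + ((u*(l + u))*l - 4) = 9 + (l*u*(l + u) - 4) = 9 + (-4 + l*u*(l + u)) = 5 + l*u*(l + u))
J(Q) = -6 + 2*Q/3 (J(Q) = -6 + (Q + Q)/3 = -6 + (2*Q)/3 = -6 + 2*Q/3)
o(-11, -8)*J(4) + 76 = (5 - 8*(-11)² - 11*(-8)²)*(-6 + (⅔)*4) + 76 = (5 - 8*121 - 11*64)*(-6 + 8/3) + 76 = (5 - 968 - 704)*(-10/3) + 76 = -1667*(-10/3) + 76 = 16670/3 + 76 = 16898/3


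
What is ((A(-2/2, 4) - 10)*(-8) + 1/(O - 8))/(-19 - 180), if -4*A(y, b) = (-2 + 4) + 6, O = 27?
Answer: -1825/3781 ≈ -0.48268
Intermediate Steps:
A(y, b) = -2 (A(y, b) = -((-2 + 4) + 6)/4 = -(2 + 6)/4 = -1/4*8 = -2)
((A(-2/2, 4) - 10)*(-8) + 1/(O - 8))/(-19 - 180) = ((-2 - 10)*(-8) + 1/(27 - 8))/(-19 - 180) = (-12*(-8) + 1/19)/(-199) = (96 + 1/19)*(-1/199) = (1825/19)*(-1/199) = -1825/3781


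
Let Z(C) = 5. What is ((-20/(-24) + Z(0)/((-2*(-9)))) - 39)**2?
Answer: 116281/81 ≈ 1435.6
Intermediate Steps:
((-20/(-24) + Z(0)/((-2*(-9)))) - 39)**2 = ((-20/(-24) + 5/((-2*(-9)))) - 39)**2 = ((-20*(-1/24) + 5/18) - 39)**2 = ((5/6 + 5*(1/18)) - 39)**2 = ((5/6 + 5/18) - 39)**2 = (10/9 - 39)**2 = (-341/9)**2 = 116281/81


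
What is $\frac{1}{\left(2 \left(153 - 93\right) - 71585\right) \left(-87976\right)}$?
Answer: $\frac{1}{6287204840} \approx 1.5905 \cdot 10^{-10}$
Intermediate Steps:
$\frac{1}{\left(2 \left(153 - 93\right) - 71585\right) \left(-87976\right)} = \frac{1}{2 \cdot 60 - 71585} \left(- \frac{1}{87976}\right) = \frac{1}{120 - 71585} \left(- \frac{1}{87976}\right) = \frac{1}{-71465} \left(- \frac{1}{87976}\right) = \left(- \frac{1}{71465}\right) \left(- \frac{1}{87976}\right) = \frac{1}{6287204840}$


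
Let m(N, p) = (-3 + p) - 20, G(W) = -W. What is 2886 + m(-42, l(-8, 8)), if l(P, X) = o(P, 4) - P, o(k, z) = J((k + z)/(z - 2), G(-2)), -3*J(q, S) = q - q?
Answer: 2871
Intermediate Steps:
J(q, S) = 0 (J(q, S) = -(q - q)/3 = -⅓*0 = 0)
o(k, z) = 0
l(P, X) = -P (l(P, X) = 0 - P = -P)
m(N, p) = -23 + p
2886 + m(-42, l(-8, 8)) = 2886 + (-23 - 1*(-8)) = 2886 + (-23 + 8) = 2886 - 15 = 2871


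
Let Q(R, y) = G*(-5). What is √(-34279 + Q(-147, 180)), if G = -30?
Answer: I*√34129 ≈ 184.74*I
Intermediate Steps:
Q(R, y) = 150 (Q(R, y) = -30*(-5) = 150)
√(-34279 + Q(-147, 180)) = √(-34279 + 150) = √(-34129) = I*√34129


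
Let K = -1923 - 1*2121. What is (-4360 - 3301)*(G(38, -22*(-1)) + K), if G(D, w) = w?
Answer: 30812542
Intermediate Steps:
K = -4044 (K = -1923 - 2121 = -4044)
(-4360 - 3301)*(G(38, -22*(-1)) + K) = (-4360 - 3301)*(-22*(-1) - 4044) = -7661*(22 - 4044) = -7661*(-4022) = 30812542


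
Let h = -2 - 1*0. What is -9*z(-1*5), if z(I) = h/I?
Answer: -18/5 ≈ -3.6000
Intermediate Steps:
h = -2 (h = -2 + 0 = -2)
z(I) = -2/I
-9*z(-1*5) = -(-18)/((-1*5)) = -(-18)/(-5) = -(-18)*(-1)/5 = -9*⅖ = -18/5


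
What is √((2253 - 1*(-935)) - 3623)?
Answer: I*√435 ≈ 20.857*I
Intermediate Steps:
√((2253 - 1*(-935)) - 3623) = √((2253 + 935) - 3623) = √(3188 - 3623) = √(-435) = I*√435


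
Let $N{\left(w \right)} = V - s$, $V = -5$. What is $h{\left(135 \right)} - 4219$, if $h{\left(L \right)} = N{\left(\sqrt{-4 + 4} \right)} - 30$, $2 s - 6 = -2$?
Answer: $-4256$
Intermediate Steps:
$s = 2$ ($s = 3 + \frac{1}{2} \left(-2\right) = 3 - 1 = 2$)
$N{\left(w \right)} = -7$ ($N{\left(w \right)} = -5 - 2 = -7$)
$h{\left(L \right)} = -37$ ($h{\left(L \right)} = -7 - 30 = -37$)
$h{\left(135 \right)} - 4219 = -37 - 4219 = -4256$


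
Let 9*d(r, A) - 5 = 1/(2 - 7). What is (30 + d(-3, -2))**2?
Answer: 209764/225 ≈ 932.28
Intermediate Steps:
d(r, A) = 8/15 (d(r, A) = 5/9 + 1/(9*(2 - 7)) = 5/9 + (1/9)/(-5) = 5/9 + (1/9)*(-1/5) = 5/9 - 1/45 = 8/15)
(30 + d(-3, -2))**2 = (30 + 8/15)**2 = (458/15)**2 = 209764/225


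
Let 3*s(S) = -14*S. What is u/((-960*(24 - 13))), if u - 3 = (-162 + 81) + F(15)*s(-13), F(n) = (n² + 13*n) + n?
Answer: -299/120 ≈ -2.4917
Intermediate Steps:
s(S) = -14*S/3 (s(S) = (-14*S)/3 = -14*S/3)
F(n) = n² + 14*n
u = 26312 (u = 3 + ((-162 + 81) + (15*(14 + 15))*(-14/3*(-13))) = 3 + (-81 + (15*29)*(182/3)) = 3 + (-81 + 435*(182/3)) = 3 + (-81 + 26390) = 3 + 26309 = 26312)
u/((-960*(24 - 13))) = 26312/((-960*(24 - 13))) = 26312/((-960*11)) = 26312/((-30*352)) = 26312/(-10560) = 26312*(-1/10560) = -299/120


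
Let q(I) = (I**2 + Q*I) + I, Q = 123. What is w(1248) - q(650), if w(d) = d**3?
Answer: 1943261892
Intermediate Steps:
q(I) = I**2 + 124*I (q(I) = (I**2 + 123*I) + I = I**2 + 124*I)
w(1248) - q(650) = 1248**3 - 650*(124 + 650) = 1943764992 - 650*774 = 1943764992 - 1*503100 = 1943764992 - 503100 = 1943261892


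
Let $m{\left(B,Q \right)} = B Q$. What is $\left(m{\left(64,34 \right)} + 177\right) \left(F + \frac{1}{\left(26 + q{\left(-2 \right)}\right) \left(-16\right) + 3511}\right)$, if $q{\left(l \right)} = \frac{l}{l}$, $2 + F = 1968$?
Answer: $\frac{14243450195}{3079} \approx 4.626 \cdot 10^{6}$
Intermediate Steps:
$F = 1966$ ($F = -2 + 1968 = 1966$)
$q{\left(l \right)} = 1$
$\left(m{\left(64,34 \right)} + 177\right) \left(F + \frac{1}{\left(26 + q{\left(-2 \right)}\right) \left(-16\right) + 3511}\right) = \left(64 \cdot 34 + 177\right) \left(1966 + \frac{1}{\left(26 + 1\right) \left(-16\right) + 3511}\right) = \left(2176 + 177\right) \left(1966 + \frac{1}{27 \left(-16\right) + 3511}\right) = 2353 \left(1966 + \frac{1}{-432 + 3511}\right) = 2353 \left(1966 + \frac{1}{3079}\right) = 2353 \cdot \frac{6053315}{3079} = \frac{14243450195}{3079}$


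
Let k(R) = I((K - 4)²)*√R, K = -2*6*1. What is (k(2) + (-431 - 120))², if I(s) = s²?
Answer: 8590238193 - 72220672*√2 ≈ 8.4881e+9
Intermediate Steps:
K = -12 (K = -12*1 = -12)
k(R) = 65536*√R (k(R) = ((-12 - 4)²)²*√R = ((-16)²)²*√R = 256²*√R = 65536*√R)
(k(2) + (-431 - 120))² = (65536*√2 + (-431 - 120))² = (65536*√2 - 551)² = (-551 + 65536*√2)²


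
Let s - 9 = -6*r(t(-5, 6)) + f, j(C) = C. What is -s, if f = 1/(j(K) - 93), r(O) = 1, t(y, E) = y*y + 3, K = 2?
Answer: -272/91 ≈ -2.9890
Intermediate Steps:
t(y, E) = 3 + y² (t(y, E) = y² + 3 = 3 + y²)
f = -1/91 (f = 1/(2 - 93) = 1/(-91) = -1/91 ≈ -0.010989)
s = 272/91 (s = 9 + (-6*1 - 1/91) = 9 + (-6 - 1/91) = 9 - 547/91 = 272/91 ≈ 2.9890)
-s = -1*272/91 = -272/91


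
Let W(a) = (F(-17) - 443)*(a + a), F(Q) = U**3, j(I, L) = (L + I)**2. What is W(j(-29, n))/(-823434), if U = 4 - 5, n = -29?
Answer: 497872/137239 ≈ 3.6278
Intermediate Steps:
U = -1
j(I, L) = (I + L)**2
F(Q) = -1 (F(Q) = (-1)**3 = -1)
W(a) = -888*a (W(a) = (-1 - 443)*(a + a) = -888*a)
W(j(-29, n))/(-823434) = -888*(-29 - 29)**2/(-823434) = -888*(-58)**2*(-1/823434) = -888*3364*(-1/823434) = -2987232*(-1/823434) = 497872/137239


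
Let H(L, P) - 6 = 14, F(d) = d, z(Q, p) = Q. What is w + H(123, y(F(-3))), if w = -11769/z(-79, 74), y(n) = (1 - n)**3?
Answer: 13349/79 ≈ 168.97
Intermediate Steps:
H(L, P) = 20 (H(L, P) = 6 + 14 = 20)
w = 11769/79 (w = -11769/(-79) = -11769*(-1/79) = 11769/79 ≈ 148.97)
w + H(123, y(F(-3))) = 11769/79 + 20 = 13349/79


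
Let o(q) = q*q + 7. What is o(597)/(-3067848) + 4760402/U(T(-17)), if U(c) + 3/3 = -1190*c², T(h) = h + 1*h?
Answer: -484170202/135368793 ≈ -3.5767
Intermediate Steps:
T(h) = 2*h (T(h) = h + h = 2*h)
o(q) = 7 + q² (o(q) = q² + 7 = 7 + q²)
U(c) = -1 - 1190*c²
o(597)/(-3067848) + 4760402/U(T(-17)) = (7 + 597²)/(-3067848) + 4760402/(-1 - 1190*(2*(-17))²) = (7 + 356409)*(-1/3067848) + 4760402/(-1 - 1190*(-34)²) = 356416*(-1/3067848) + 4760402/(-1 - 1190*1156) = -44552/383481 + 4760402/(-1 - 1375640) = -44552/383481 + 4760402/(-1375641) = -44552/383481 + 4760402*(-1/1375641) = -44552/383481 - 10994/3177 = -484170202/135368793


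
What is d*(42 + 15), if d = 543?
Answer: 30951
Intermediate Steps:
d*(42 + 15) = 543*(42 + 15) = 543*57 = 30951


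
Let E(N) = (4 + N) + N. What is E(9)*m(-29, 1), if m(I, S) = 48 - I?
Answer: 1694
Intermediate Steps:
E(N) = 4 + 2*N
E(9)*m(-29, 1) = (4 + 2*9)*(48 - 1*(-29)) = (4 + 18)*(48 + 29) = 22*77 = 1694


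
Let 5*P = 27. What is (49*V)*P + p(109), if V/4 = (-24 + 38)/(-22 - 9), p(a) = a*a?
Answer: 1767467/155 ≈ 11403.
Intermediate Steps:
p(a) = a²
P = 27/5 (P = (⅕)*27 = 27/5 ≈ 5.4000)
V = -56/31 (V = 4*((-24 + 38)/(-22 - 9)) = 4*(14/(-31)) = 4*(14*(-1/31)) = 4*(-14/31) = -56/31 ≈ -1.8065)
(49*V)*P + p(109) = (49*(-56/31))*(27/5) + 109² = -2744/31*27/5 + 11881 = -74088/155 + 11881 = 1767467/155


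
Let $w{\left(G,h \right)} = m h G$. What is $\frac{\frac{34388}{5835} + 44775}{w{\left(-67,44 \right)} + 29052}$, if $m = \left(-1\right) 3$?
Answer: $\frac{261296513}{221123160} \approx 1.1817$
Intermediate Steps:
$m = -3$
$w{\left(G,h \right)} = - 3 G h$ ($w{\left(G,h \right)} = - 3 h G = - 3 G h$)
$\frac{\frac{34388}{5835} + 44775}{w{\left(-67,44 \right)} + 29052} = \frac{\frac{34388}{5835} + 44775}{\left(-3\right) \left(-67\right) 44 + 29052} = \frac{34388 \cdot \frac{1}{5835} + 44775}{8844 + 29052} = \frac{\frac{34388}{5835} + 44775}{37896} = \frac{261296513}{5835} \cdot \frac{1}{37896} = \frac{261296513}{221123160}$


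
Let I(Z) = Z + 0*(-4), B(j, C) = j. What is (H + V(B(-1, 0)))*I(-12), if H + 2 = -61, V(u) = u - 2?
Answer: 792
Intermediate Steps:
I(Z) = Z (I(Z) = Z + 0 = Z)
V(u) = -2 + u
H = -63 (H = -2 - 61 = -63)
(H + V(B(-1, 0)))*I(-12) = (-63 + (-2 - 1))*(-12) = (-63 - 3)*(-12) = -66*(-12) = 792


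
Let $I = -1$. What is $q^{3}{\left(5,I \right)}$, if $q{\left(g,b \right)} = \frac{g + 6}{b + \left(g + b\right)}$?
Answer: $\frac{1331}{27} \approx 49.296$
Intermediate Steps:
$q{\left(g,b \right)} = \frac{6 + g}{g + 2 b}$ ($q{\left(g,b \right)} = \frac{6 + g}{b + \left(b + g\right)} = \frac{6 + g}{g + 2 b}$)
$q^{3}{\left(5,I \right)} = \left(\frac{6 + 5}{5 + 2 \left(-1\right)}\right)^{3} = \left(\frac{1}{5 - 2} \cdot 11\right)^{3} = \left(\frac{1}{3} \cdot 11\right)^{3} = \left(\frac{11}{3}\right)^{3} = \frac{1331}{27}$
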